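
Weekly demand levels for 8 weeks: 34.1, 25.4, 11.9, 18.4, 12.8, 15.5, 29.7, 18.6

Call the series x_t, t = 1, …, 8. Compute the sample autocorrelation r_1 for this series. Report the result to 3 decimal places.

Mean x̄ = (34.1 + 25.4 + 11.9 + 18.4 + 12.8 + 15.5 + 29.7 + 18.6)/8 = 20.8000
Deviations from mean: 13.3000, 4.6000, -8.9000, -2.4000, -8.0000, -5.3000, 8.9000, -2.2000
Σ(x_t−x̄)(x_{t+1}−x̄) = (61.1800) + (-40.9400) + (21.3600) + (19.2000) + (42.4000) + (-47.1700) + (-19.5800) = 36.4500
Denominator Σ(x_t−x̄)² = 459.1600
r_1 = 36.4500 / 459.1600 = 0.079

0.079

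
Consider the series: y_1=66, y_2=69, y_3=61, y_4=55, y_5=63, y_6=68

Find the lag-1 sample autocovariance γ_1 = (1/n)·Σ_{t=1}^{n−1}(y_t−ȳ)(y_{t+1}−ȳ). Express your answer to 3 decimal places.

Mean ȳ = (66 + 69 + 61 + 55 + 63 + 68)/6 = 63.6667
Σ_{t=1}^{5}(y_t−ȳ)(y_{t+1}−ȳ) = 24.2222
γ_1 = 24.2222 / 6 = 4.037

4.037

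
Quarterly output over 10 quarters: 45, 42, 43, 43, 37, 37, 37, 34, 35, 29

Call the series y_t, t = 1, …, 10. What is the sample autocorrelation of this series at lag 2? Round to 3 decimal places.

0.395

Mean ȳ = (45 + 42 + 43 + 43 + 37 + 37 + 37 + 34 + 35 + 29)/10 = 38.2000
Numerator Σ_{t=1}^{8}(y_t−ȳ)(y_{t+2}−ȳ) = 88.3200
Denominator Σ(y_t−ȳ)² = 223.6000
r_2 = 88.3200 / 223.6000 = 0.395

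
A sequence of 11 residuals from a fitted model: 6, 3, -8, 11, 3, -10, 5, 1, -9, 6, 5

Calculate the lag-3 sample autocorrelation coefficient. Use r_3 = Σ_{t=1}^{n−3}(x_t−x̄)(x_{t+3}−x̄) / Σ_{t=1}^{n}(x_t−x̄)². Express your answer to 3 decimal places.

Mean x̄ = (6 + 3 − 8 + 11 + 3 − 10 + 5 + 1 − 9 + 6 + 5)/11 = 1.1818
Numerator Σ_{t=1}^{8}(x_t−x̄)(x_{t+3}−x̄) = 321.9917
Denominator Σ(x_t−x̄)² = 491.6364
r_3 = 321.9917 / 491.6364 = 0.655

0.655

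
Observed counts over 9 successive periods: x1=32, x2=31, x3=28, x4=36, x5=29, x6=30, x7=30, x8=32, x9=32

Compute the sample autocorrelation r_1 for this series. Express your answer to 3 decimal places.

-0.511

Mean x̄ = (32 + 31 + 28 + 36 + 29 + 30 + 30 + 32 + 32)/9 = 31.1111
Numerator Σ_{t=1}^{8}(x_t−x̄)(x_{t+1}−x̄) = -21.9012
Denominator Σ(x_t−x̄)² = 42.8889
r_1 = -21.9012 / 42.8889 = -0.511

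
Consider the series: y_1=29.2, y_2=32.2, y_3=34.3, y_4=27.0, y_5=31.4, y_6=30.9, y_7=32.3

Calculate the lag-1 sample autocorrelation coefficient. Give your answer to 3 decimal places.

-0.395

Mean ȳ = (29.2 + 32.2 + 34.3 + 27.0 + 31.4 + 30.9 + 32.3)/7 = 31.0429
Numerator Σ_{t=1}^{6}(y_t−ȳ)(y_{t+1}−ȳ) = -13.2061
Denominator Σ(y_t−ȳ)² = 33.4171
r_1 = -13.2061 / 33.4171 = -0.395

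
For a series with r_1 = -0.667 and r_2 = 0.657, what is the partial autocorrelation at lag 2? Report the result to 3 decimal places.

φ_{22} = (r_2 − r_1²) / (1 − r_1²)
r_1² = (-0.667)² = 0.444889
Numerator = 0.657 − 0.4449 = 0.2121; denominator = 1 − 0.4449 = 0.5551
φ_{22} = 0.2121 / 0.5551 = 0.382

0.382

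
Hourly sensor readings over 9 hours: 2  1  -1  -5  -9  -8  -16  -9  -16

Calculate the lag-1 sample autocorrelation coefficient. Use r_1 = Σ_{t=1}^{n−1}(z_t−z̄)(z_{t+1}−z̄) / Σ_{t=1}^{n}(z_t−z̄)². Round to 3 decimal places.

0.491

Mean z̄ = (2 + 1 − 1 − 5 − 9 − 8 − 16 − 9 − 16)/9 = -6.7778
Numerator Σ_{t=1}^{8}(z_t−z̄)(z_{t+1}−z̄) = 174.5062
Denominator Σ(z_t−z̄)² = 355.5556
r_1 = 174.5062 / 355.5556 = 0.491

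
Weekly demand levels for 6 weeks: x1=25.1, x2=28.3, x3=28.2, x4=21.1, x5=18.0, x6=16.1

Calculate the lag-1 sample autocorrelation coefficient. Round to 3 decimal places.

Mean x̄ = (25.1 + 28.3 + 28.2 + 21.1 + 18.0 + 16.1)/6 = 22.8000
Numerator Σ_{t=1}^{5}(x_t−x̄)(x_{t+1}−x̄) = 73.4900
Denominator Σ(x_t−x̄)² = 135.5200
r_1 = 73.4900 / 135.5200 = 0.542

0.542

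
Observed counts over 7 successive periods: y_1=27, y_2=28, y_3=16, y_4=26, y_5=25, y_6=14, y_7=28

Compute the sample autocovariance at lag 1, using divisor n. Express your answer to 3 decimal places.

-12.945

Mean ȳ = (27 + 28 + 16 + 26 + 25 + 14 + 28)/7 = 23.4286
Deviations: 3.5714, 4.5714, -7.4286, 2.5714, 1.5714, -9.4286, 4.5714
Σ_{t=1}^{6}(y_t−ȳ)(y_{t+1}−ȳ) = -90.6122
γ_1 = -90.6122 / 7 = -12.945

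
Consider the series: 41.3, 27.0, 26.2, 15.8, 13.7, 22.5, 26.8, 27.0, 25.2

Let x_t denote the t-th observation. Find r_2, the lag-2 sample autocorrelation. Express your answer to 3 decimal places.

-0.027

Mean x̄ = (41.3 + 27.0 + 26.2 + 15.8 + 13.7 + 22.5 + 26.8 + 27.0 + 25.2)/9 = 25.0556
Σ(x_t−x̄)(x_{t+2}−x̄) = (18.5909) + (-17.9969) + (-12.9958) + (23.6531) + (-19.8091) + (-4.9691) + (0.2520) = -13.2751
Denominator Σ(x_t−x̄)² = 496.9622
r_2 = -13.2751 / 496.9622 = -0.027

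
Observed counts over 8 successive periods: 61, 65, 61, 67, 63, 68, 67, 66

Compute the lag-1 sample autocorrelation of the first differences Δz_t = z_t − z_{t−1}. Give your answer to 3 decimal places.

-0.837

First differences Δz: 4, -4, 6, -4, 5, -1, -1
Mean of differences = 0.7143
Numerator Σ(Δz_t−Δz̄)(Δz_{t+1}−Δz̄) = -89.9388
Denominator Σ(Δz_t−Δz̄)² = 107.4286
r_1(Δz) = -89.9388 / 107.4286 = -0.837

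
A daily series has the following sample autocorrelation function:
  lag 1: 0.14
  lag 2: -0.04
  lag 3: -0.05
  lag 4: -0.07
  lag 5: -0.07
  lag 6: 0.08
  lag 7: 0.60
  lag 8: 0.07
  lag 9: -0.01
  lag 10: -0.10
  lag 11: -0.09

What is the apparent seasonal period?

7

The largest autocorrelation is r_7 = 0.60; the remaining lags stay at or below 0.14.
The dominant spike at lag 7 indicates a seasonal period of 7.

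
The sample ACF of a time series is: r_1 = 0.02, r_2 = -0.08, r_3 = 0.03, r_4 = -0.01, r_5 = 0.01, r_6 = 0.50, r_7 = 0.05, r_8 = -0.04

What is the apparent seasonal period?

The largest autocorrelation is r_6 = 0.50; the remaining lags stay at or below 0.05.
The dominant spike at lag 6 indicates a seasonal period of 6.

6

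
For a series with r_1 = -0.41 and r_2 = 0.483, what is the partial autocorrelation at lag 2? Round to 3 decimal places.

φ_{22} = (r_2 − r_1²) / (1 − r_1²)
r_1² = (-0.41)² = 0.1681
Numerator = 0.483 − 0.1681 = 0.3149; denominator = 1 − 0.1681 = 0.8319
φ_{22} = 0.3149 / 0.8319 = 0.379

0.379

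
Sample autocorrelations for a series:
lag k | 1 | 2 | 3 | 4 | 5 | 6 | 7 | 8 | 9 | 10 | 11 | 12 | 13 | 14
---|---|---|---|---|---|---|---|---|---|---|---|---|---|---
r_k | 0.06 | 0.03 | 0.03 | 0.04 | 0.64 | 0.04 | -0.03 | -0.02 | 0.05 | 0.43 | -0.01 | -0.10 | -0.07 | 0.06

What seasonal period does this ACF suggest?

5

The largest autocorrelation is r_5 = 0.64, with a weaker echo at lag 10 (0.43); the remaining lags stay at or below 0.06.
The dominant spike at lag 5 indicates a seasonal period of 5.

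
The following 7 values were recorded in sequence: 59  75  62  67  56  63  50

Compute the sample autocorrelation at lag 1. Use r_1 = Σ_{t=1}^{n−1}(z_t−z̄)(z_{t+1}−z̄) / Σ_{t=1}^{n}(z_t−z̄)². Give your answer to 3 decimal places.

Mean z̄ = (59 + 75 + 62 + 67 + 56 + 63 + 50)/7 = 61.7143
Deviations from mean: -2.7143, 13.2857, 0.2857, 5.2857, -5.7143, 1.2857, -11.7143
Σ(z_t−z̄)(z_{t+1}−z̄) = (-36.0612) + (3.7959) + (1.5102) + (-30.2041) + (-7.3469) + (-15.0612) = -83.3673
Denominator Σ(z_t−z̄)² = 383.4286
r_1 = -83.3673 / 383.4286 = -0.217

-0.217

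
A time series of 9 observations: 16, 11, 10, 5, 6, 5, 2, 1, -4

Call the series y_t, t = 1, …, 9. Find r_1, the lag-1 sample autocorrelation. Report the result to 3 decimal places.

0.492

Mean ȳ = (16 + 11 + 10 + 5 + 6 + 5 + 2 + 1 − 4)/9 = 5.7778
Numerator Σ_{t=1}^{8}(y_t−ȳ)(y_{t+1}−ȳ) = 139.5062
Denominator Σ(y_t−ȳ)² = 283.5556
r_1 = 139.5062 / 283.5556 = 0.492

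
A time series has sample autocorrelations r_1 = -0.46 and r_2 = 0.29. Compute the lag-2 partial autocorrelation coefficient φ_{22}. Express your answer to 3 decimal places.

0.099

φ_{22} = (r_2 − r_1²) / (1 − r_1²)
r_1² = (-0.46)² = 0.2116
Numerator = 0.29 − 0.2116 = 0.0784; denominator = 1 − 0.2116 = 0.7884
φ_{22} = 0.0784 / 0.7884 = 0.099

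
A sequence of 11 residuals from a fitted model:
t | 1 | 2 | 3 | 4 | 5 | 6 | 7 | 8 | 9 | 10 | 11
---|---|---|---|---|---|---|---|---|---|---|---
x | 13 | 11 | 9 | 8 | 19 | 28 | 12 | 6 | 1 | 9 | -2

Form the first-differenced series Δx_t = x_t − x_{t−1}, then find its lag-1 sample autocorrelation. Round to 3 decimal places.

-0.083

First differences Δx: -2, -2, -1, 11, 9, -16, -6, -5, 8, -11
Mean of differences = -1.5000
Numerator Σ(Δx_t−Δx̄)(Δx_{t+1}−Δx̄) = -57.2500
Denominator Σ(Δx_t−Δx̄)² = 690.5000
r_1(Δx) = -57.2500 / 690.5000 = -0.083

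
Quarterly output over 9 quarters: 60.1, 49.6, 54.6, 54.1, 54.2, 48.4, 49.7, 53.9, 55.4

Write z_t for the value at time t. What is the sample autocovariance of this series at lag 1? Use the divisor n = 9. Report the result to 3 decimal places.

Mean z̄ = (60.1 + 49.6 + 54.6 + 54.1 + 54.2 + 48.4 + 49.7 + 53.9 + 55.4)/9 = 53.3333
Σ_{t=1}^{8}(z_t−z̄)(z_{t+1}−z̄) = -15.5944
γ_1 = -15.5944 / 9 = -1.733

-1.733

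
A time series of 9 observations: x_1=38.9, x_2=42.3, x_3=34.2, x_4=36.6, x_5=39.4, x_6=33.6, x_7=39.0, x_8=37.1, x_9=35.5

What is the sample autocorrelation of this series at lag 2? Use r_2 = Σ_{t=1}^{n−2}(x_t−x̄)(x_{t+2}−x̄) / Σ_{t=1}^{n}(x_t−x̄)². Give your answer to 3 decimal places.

-0.174

Mean x̄ = (38.9 + 42.3 + 34.2 + 36.6 + 39.4 + 33.6 + 39.0 + 37.1 + 35.5)/9 = 37.4000
Numerator Σ_{t=1}^{7}(x_t−x̄)(x_{t+2}−x̄) = -10.7800
Denominator Σ(x_t−x̄)² = 61.8400
r_2 = -10.7800 / 61.8400 = -0.174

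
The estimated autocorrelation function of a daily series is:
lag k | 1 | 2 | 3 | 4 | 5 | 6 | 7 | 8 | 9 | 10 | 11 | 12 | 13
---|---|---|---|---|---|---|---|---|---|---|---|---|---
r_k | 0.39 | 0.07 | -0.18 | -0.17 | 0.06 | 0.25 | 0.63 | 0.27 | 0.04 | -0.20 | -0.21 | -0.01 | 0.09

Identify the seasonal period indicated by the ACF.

The largest autocorrelation is r_7 = 0.63; the remaining lags stay at or below 0.39. The elevated value at lag 1 (0.39), dropping to 0.07 at lag 2, reflects decaying short-term dependence rather than seasonality.
The dominant spike at lag 7 indicates a seasonal period of 7.

7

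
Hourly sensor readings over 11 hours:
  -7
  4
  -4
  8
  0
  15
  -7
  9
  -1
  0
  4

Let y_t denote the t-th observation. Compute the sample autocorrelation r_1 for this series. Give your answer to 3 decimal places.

-0.634

Mean ȳ = (-7 + 4 − 4 + 8 + 0 + 15 − 7 + 9 − 1 + 0 + 4)/11 = 1.9091
Numerator Σ_{t=1}^{10}(y_t−ȳ)(y_{t+1}−ȳ) = -302.4628
Denominator Σ(y_t−ȳ)² = 476.9091
r_1 = -302.4628 / 476.9091 = -0.634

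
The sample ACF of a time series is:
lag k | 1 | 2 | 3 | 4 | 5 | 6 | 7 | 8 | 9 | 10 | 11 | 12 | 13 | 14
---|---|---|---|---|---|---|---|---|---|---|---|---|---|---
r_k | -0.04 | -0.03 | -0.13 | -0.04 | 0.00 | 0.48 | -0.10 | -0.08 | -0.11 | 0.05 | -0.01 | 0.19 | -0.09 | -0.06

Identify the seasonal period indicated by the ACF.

The largest autocorrelation is r_6 = 0.48, with a weaker echo at lag 12 (0.19); the remaining lags stay at or below 0.05.
The dominant spike at lag 6 indicates a seasonal period of 6.

6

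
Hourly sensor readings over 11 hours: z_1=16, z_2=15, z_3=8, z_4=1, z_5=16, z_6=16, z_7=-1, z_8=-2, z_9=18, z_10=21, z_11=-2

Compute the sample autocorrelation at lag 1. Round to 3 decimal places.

Mean z̄ = (16 + 15 + 8 + 1 + 16 + 16 − 1 − 2 + 18 + 21 − 2)/11 = 9.6364
Numerator Σ_{t=1}^{10}(z_t−z̄)(z_{t+1}−z̄) = -53.4050
Denominator Σ(z_t−z̄)² = 810.5455
r_1 = -53.4050 / 810.5455 = -0.066

-0.066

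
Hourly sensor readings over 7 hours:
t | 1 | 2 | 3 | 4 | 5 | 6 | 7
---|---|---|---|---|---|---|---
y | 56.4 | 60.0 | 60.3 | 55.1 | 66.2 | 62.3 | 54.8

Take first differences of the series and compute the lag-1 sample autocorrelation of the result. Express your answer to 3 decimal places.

-0.306

First differences Δy: 3.6, 0.3, -5.2, 11.1, -3.9, -7.5
Mean of differences = -0.2667
Numerator Σ(Δy_t−Δȳ)(Δy_{t+1}−Δȳ) = -71.6978
Denominator Σ(Δy_t−Δȳ)² = 234.3333
r_1(Δy) = -71.6978 / 234.3333 = -0.306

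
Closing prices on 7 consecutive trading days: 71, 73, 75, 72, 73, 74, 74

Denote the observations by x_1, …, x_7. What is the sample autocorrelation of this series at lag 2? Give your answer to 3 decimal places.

-0.477

Mean x̄ = (71 + 73 + 75 + 72 + 73 + 74 + 74)/7 = 73.1429
Deviations from mean: -2.1429, -0.1429, 1.8571, -1.1429, -0.1429, 0.8571, 0.8571
Numerator Σ_{t=1}^{5}(x_t−x̄)(x_{t+2}−x̄) = -5.1837
Denominator Σ(x_t−x̄)² = 10.8571
r_2 = -5.1837 / 10.8571 = -0.477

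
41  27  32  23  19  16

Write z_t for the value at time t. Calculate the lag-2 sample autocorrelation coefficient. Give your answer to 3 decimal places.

0.176

Mean z̄ = (41 + 27 + 32 + 23 + 19 + 16)/6 = 26.3333
Numerator Σ_{t=1}^{4}(z_t−z̄)(z_{t+2}−z̄) = 73.7778
Denominator Σ(z_t−z̄)² = 419.3333
r_2 = 73.7778 / 419.3333 = 0.176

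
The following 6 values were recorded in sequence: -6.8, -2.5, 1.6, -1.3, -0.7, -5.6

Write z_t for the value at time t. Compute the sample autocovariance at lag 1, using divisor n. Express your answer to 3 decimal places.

Mean z̄ = (-6.8 − 2.5 + 1.6 − 1.3 − 0.7 − 5.6)/6 = -2.5500
Deviations: -4.2500, 0.0500, 4.1500, 1.2500, 1.8500, -3.0500
Σ_{t=1}^{5}(z_t−z̄)(z_{t+1}−z̄) = 1.8525
γ_1 = 1.8525 / 6 = 0.309

0.309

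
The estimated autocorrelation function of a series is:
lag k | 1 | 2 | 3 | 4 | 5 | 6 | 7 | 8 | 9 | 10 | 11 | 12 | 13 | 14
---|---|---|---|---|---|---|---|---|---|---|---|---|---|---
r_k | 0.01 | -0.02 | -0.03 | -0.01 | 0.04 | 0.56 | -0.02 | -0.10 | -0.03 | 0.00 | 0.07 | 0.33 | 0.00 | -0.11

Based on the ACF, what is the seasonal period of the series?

6

The largest autocorrelation is r_6 = 0.56, with a weaker echo at lag 12 (0.33); the remaining lags stay at or below 0.07.
The dominant spike at lag 6 indicates a seasonal period of 6.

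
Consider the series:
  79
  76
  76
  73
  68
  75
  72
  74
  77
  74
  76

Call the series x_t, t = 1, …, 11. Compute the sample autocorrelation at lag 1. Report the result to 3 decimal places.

Mean x̄ = (79 + 76 + 76 + 73 + 68 + 75 + 72 + 74 + 77 + 74 + 76)/11 = 74.5455
Numerator Σ_{t=1}^{10}(x_t−x̄)(x_{t+1}−x̄) = 10.2479
Denominator Σ(x_t−x̄)² = 84.7273
r_1 = 10.2479 / 84.7273 = 0.121

0.121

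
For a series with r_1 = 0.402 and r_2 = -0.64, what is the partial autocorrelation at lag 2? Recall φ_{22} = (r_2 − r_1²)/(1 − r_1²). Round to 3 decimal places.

-0.956

φ_{22} = (r_2 − r_1²) / (1 − r_1²)
r_1² = (0.402)² = 0.161604
Numerator = -0.64 − 0.1616 = -0.8016; denominator = 1 − 0.1616 = 0.8384
φ_{22} = -0.8016 / 0.8384 = -0.956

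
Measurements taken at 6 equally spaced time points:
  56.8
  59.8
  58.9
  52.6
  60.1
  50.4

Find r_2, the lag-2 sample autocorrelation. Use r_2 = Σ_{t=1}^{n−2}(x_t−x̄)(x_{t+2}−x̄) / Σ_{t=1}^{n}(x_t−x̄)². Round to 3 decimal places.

Mean x̄ = (56.8 + 59.8 + 58.9 + 52.6 + 60.1 + 50.4)/6 = 56.4333
Deviations from mean: 0.3667, 3.3667, 2.4667, -3.8333, 3.6667, -6.0333
Σ(x_t−x̄)(x_{t+2}−x̄) = (0.9044) + (-12.9056) + (9.0444) + (23.1278) = 20.1711
Denominator Σ(x_t−x̄)² = 82.0933
r_2 = 20.1711 / 82.0933 = 0.246

0.246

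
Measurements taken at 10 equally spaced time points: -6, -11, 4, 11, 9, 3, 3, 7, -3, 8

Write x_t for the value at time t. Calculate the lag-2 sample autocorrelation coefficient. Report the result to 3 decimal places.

-0.190

Mean x̄ = (-6 − 11 + 4 + 11 + 9 + 3 + 3 + 7 − 3 + 8)/10 = 2.5000
Numerator Σ_{t=1}^{8}(x_t−x̄)(x_{t+2}−x̄) = -86.0000
Denominator Σ(x_t−x̄)² = 452.5000
r_2 = -86.0000 / 452.5000 = -0.190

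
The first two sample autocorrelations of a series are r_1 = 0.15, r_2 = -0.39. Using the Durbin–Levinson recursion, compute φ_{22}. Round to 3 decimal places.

-0.422

φ_{22} = (r_2 − r_1²) / (1 − r_1²)
r_1² = (0.15)² = 0.0225
Numerator = -0.39 − 0.0225 = -0.4125; denominator = 1 − 0.0225 = 0.9775
φ_{22} = -0.4125 / 0.9775 = -0.422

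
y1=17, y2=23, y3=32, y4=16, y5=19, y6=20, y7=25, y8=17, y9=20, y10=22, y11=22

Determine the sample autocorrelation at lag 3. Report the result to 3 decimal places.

Mean ȳ = (17 + 23 + 32 + 16 + 19 + 20 + 25 + 17 + 20 + 22 + 22)/11 = 21.1818
Numerator Σ_{t=1}^{8}(y_t−ȳ)(y_{t+3}−ȳ) = -4.6446
Denominator Σ(y_t−ȳ)² = 205.6364
r_3 = -4.6446 / 205.6364 = -0.023

-0.023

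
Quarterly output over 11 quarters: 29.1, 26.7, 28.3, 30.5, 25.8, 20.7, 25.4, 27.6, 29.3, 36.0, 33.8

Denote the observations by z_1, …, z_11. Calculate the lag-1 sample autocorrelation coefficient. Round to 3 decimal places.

Mean z̄ = (29.1 + 26.7 + 28.3 + 30.5 + 25.8 + 20.7 + 25.4 + 27.6 + 29.3 + 36.0 + 33.8)/11 = 28.4727
Numerator Σ_{t=1}^{10}(z_t−z̄)(z_{t+1}−z̄) = 86.3702
Denominator Σ(z_t−z̄)² = 171.1618
r_1 = 86.3702 / 171.1618 = 0.505

0.505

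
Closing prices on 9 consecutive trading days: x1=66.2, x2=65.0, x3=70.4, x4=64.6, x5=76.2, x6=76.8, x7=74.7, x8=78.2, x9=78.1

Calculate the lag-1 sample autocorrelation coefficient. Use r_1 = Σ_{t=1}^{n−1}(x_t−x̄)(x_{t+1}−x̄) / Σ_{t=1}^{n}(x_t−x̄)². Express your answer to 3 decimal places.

0.455

Mean x̄ = (66.2 + 65.0 + 70.4 + 64.6 + 76.2 + 76.8 + 74.7 + 78.2 + 78.1)/9 = 72.2444
Numerator Σ_{t=1}^{8}(x_t−x̄)(x_{t+1}−x̄) = 119.7158
Denominator Σ(x_t−x̄)² = 263.0422
r_1 = 119.7158 / 263.0422 = 0.455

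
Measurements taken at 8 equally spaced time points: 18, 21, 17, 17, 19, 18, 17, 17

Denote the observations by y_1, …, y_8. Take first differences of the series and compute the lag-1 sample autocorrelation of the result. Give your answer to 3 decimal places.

First differences Δy: 3, -4, 0, 2, -1, -1, 0
Mean of differences = -0.1429
Numerator Σ(Δy_t−Δȳ)(Δy_{t+1}−Δȳ) = -13.5918
Denominator Σ(Δy_t−Δȳ)² = 30.8571
r_1(Δy) = -13.5918 / 30.8571 = -0.440

-0.440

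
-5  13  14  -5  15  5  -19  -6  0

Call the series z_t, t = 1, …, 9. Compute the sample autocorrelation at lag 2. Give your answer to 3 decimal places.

-0.269

Mean z̄ = (-5 + 13 + 14 − 5 + 15 + 5 − 19 − 6 + 0)/9 = 1.3333
Numerator Σ_{t=1}^{7}(z_t−z̄)(z_{t+2}−z̄) = -281.8889
Denominator Σ(z_t−z̄)² = 1046.0000
r_2 = -281.8889 / 1046.0000 = -0.269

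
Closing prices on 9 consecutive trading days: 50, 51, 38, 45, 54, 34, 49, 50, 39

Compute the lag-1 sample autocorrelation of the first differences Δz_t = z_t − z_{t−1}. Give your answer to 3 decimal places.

First differences Δz: 1, -13, 7, 9, -20, 15, 1, -11
Mean of differences = -1.3750
Numerator Σ(Δz_t−Δz̄)(Δz_{t+1}−Δz̄) = -520.2656
Denominator Σ(Δz_t−Δz̄)² = 1031.8750
r_1(Δz) = -520.2656 / 1031.8750 = -0.504

-0.504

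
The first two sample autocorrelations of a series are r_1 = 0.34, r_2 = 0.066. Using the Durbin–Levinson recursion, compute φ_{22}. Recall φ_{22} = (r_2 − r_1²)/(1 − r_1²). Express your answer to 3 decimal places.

φ_{22} = (r_2 − r_1²) / (1 − r_1²)
r_1² = (0.34)² = 0.1156
Numerator = 0.066 − 0.1156 = -0.0496; denominator = 1 − 0.1156 = 0.8844
φ_{22} = -0.0496 / 0.8844 = -0.056

-0.056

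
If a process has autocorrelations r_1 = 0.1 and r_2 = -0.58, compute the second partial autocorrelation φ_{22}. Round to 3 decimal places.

-0.596

φ_{22} = (r_2 − r_1²) / (1 − r_1²)
r_1² = (0.1)² = 0.01
Numerator = -0.58 − 0.0100 = -0.5900; denominator = 1 − 0.0100 = 0.9900
φ_{22} = -0.5900 / 0.9900 = -0.596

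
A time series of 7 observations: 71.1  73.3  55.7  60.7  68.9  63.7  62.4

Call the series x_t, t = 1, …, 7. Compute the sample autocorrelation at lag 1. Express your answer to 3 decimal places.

-0.020

Mean x̄ = (71.1 + 73.3 + 55.7 + 60.7 + 68.9 + 63.7 + 62.4)/7 = 65.1143
Deviations from mean: 5.9857, 8.1857, -9.4143, -4.4143, 3.7857, -1.4143, -2.7143
Σ(x_t−x̄)(x_{t+1}−x̄) = (48.9973) + (-77.0627) + (41.5573) + (-16.7112) + (-5.3541) + (3.8388) = -4.7345
Denominator Σ(x_t−x̄)² = 234.6486
r_1 = -4.7345 / 234.6486 = -0.020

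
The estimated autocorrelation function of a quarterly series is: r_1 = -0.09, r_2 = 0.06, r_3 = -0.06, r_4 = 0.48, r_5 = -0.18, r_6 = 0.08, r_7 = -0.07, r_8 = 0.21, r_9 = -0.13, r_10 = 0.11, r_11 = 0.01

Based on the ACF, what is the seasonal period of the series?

4

The largest autocorrelation is r_4 = 0.48, with a weaker echo at lag 8 (0.21); the remaining lags stay at or below 0.11.
The dominant spike at lag 4 indicates a seasonal period of 4.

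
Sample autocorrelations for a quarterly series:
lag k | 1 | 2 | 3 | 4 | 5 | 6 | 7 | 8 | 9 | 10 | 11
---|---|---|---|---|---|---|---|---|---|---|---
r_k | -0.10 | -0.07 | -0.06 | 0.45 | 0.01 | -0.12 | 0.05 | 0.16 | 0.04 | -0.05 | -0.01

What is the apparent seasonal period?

4

The largest autocorrelation is r_4 = 0.45, with a weaker echo at lag 8 (0.16); the remaining lags stay at or below 0.05.
The dominant spike at lag 4 indicates a seasonal period of 4.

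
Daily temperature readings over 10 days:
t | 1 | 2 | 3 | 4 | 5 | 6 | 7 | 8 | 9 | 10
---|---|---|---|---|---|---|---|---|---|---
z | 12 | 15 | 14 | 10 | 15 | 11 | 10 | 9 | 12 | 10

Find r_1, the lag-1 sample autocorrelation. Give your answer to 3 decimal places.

0.022

Mean z̄ = (12 + 15 + 14 + 10 + 15 + 11 + 10 + 9 + 12 + 10)/10 = 11.8000
Numerator Σ_{t=1}^{9}(z_t−z̄)(z_{t+1}−z̄) = 0.9600
Denominator Σ(z_t−z̄)² = 43.6000
r_1 = 0.9600 / 43.6000 = 0.022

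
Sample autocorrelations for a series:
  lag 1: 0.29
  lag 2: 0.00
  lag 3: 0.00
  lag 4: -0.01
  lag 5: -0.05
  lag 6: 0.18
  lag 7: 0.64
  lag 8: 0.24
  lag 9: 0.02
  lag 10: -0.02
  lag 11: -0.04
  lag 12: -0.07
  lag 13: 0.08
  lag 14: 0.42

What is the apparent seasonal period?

7

The largest autocorrelation is r_7 = 0.64, with a weaker echo at lag 14 (0.42); the remaining lags stay at or below 0.29. The elevated value at lag 1 (0.29), dropping to 0.00 at lag 2, reflects decaying short-term dependence rather than seasonality.
The dominant spike at lag 7 indicates a seasonal period of 7.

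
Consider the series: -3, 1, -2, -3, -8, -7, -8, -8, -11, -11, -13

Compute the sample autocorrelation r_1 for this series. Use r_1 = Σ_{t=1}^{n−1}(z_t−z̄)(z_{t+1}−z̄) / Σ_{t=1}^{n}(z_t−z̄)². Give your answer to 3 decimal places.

0.686

Mean z̄ = (-3 + 1 − 2 − 3 − 8 − 7 − 8 − 8 − 11 − 11 − 13)/11 = -6.6364
Numerator Σ_{t=1}^{10}(z_t−z̄)(z_{t+1}−z̄) = 130.6860
Denominator Σ(z_t−z̄)² = 190.5455
r_1 = 130.6860 / 190.5455 = 0.686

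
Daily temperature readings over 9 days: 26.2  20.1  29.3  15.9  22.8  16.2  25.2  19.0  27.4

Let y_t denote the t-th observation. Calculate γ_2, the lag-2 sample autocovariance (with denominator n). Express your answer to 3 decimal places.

Mean ȳ = (26.2 + 20.1 + 29.3 + 15.9 + 22.8 + 16.2 + 25.2 + 19.0 + 27.4)/9 = 22.4556
Σ_{t=1}^{7}(y_t−ȳ)(y_{t+2}−ȳ) = 120.5683
γ_2 = 120.5683 / 9 = 13.396

13.396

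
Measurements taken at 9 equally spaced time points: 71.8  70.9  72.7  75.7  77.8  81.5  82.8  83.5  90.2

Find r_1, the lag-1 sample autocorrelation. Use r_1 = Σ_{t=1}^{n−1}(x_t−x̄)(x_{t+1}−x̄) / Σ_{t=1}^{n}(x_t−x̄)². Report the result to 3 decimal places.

0.611

Mean x̄ = (71.8 + 70.9 + 72.7 + 75.7 + 77.8 + 81.5 + 82.8 + 83.5 + 90.2)/9 = 78.5444
Numerator Σ_{t=1}^{8}(x_t−x̄)(x_{t+1}−x̄) = 204.2025
Denominator Σ(x_t−x̄)² = 333.9822
r_1 = 204.2025 / 333.9822 = 0.611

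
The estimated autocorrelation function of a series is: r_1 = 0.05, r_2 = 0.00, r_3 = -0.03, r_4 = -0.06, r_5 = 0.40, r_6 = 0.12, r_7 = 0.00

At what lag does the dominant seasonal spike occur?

The largest autocorrelation is r_5 = 0.40; the remaining lags stay at or below 0.12.
The dominant spike at lag 5 indicates a seasonal period of 5.

5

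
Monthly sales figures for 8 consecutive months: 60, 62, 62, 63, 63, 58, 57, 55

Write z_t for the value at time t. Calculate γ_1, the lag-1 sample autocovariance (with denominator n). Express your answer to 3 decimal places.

Mean z̄ = (60 + 62 + 62 + 63 + 63 + 58 + 57 + 55)/8 = 60.0000
Σ_{t=1}^{7}(z_t−z̄)(z_{t+1}−z̄) = 34.0000
γ_1 = 34.0000 / 8 = 4.250

4.250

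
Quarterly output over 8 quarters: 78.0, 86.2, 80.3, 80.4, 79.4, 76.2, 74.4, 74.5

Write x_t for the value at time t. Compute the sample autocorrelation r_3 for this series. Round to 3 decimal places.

Mean x̄ = (78.0 + 86.2 + 80.3 + 80.4 + 79.4 + 76.2 + 74.4 + 74.5)/8 = 78.6750
Σ(x_t−x̄)(x_{t+3}−x̄) = (-1.1644) + (5.4556) + (-4.0219) + (-7.3744) + (-3.0269) = -10.1319
Denominator Σ(x_t−x̄)² = 105.0550
r_3 = -10.1319 / 105.0550 = -0.096

-0.096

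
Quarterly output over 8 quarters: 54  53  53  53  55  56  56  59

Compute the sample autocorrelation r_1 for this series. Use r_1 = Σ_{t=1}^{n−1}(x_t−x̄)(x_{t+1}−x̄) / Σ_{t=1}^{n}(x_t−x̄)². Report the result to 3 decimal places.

0.469

Mean x̄ = (54 + 53 + 53 + 53 + 55 + 56 + 56 + 59)/8 = 54.8750
Numerator Σ_{t=1}^{7}(x_t−x̄)(x_{t+1}−x̄) = 14.4844
Denominator Σ(x_t−x̄)² = 30.8750
r_1 = 14.4844 / 30.8750 = 0.469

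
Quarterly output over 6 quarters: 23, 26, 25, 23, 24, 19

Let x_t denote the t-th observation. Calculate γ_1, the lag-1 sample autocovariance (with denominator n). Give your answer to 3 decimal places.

-0.019

Mean x̄ = (23 + 26 + 25 + 23 + 24 + 19)/6 = 23.3333
Deviations: -0.3333, 2.6667, 1.6667, -0.3333, 0.6667, -4.3333
Σ_{t=1}^{5}(x_t−x̄)(x_{t+1}−x̄) = -0.1111
γ_1 = -0.1111 / 6 = -0.019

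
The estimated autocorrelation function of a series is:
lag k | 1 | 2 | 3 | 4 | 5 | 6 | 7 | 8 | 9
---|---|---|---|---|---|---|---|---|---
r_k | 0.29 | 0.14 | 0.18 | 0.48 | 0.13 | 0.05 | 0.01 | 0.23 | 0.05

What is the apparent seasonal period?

The largest autocorrelation is r_4 = 0.48; the remaining lags stay at or below 0.29. The elevated value at lag 1 (0.29), dropping to 0.14 at lag 2, reflects decaying short-term dependence rather than seasonality.
The dominant spike at lag 4 indicates a seasonal period of 4.

4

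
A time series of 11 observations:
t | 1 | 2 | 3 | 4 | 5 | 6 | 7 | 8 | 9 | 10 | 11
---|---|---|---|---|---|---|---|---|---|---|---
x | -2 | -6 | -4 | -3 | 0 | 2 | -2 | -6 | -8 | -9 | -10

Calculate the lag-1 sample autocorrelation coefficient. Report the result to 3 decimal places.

0.622

Mean x̄ = (-2 − 6 − 4 − 3 + 0 + 2 − 2 − 6 − 8 − 9 − 10)/11 = -4.3636
Numerator Σ_{t=1}^{10}(x_t−x̄)(x_{t+1}−x̄) = 89.8678
Denominator Σ(x_t−x̄)² = 144.5455
r_1 = 89.8678 / 144.5455 = 0.622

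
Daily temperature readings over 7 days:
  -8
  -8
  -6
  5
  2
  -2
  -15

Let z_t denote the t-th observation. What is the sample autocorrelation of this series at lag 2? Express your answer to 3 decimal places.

-0.295

Mean z̄ = (-8 − 8 − 6 + 5 + 2 − 2 − 15)/7 = -4.5714
Deviations from mean: -3.4286, -3.4286, -1.4286, 9.5714, 6.5714, 2.5714, -10.4286
Σ(z_t−z̄)(z_{t+2}−z̄) = (4.8980) + (-32.8163) + (-9.3878) + (24.6122) + (-68.5306) = -81.2245
Denominator Σ(z_t−z̄)² = 275.7143
r_2 = -81.2245 / 275.7143 = -0.295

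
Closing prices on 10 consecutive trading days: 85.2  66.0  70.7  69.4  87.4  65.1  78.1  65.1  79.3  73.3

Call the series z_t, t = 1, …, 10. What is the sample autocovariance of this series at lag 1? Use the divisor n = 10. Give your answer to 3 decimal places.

Mean z̄ = (85.2 + 66.0 + 70.7 + 69.4 + 87.4 + 65.1 + 78.1 + 65.1 + 79.3 + 73.3)/10 = 73.9600
Σ_{t=1}^{9}(z_t−z̄)(z_{t+1}−z̄) = -353.2176
γ_1 = -353.2176 / 10 = -35.322

-35.322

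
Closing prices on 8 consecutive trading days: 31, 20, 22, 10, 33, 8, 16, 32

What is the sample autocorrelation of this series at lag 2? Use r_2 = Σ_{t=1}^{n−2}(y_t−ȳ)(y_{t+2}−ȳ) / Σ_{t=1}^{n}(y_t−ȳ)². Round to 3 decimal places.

-0.032

Mean ȳ = (31 + 20 + 22 + 10 + 33 + 8 + 16 + 32)/8 = 21.5000
Deviations from mean: 9.5000, -1.5000, 0.5000, -11.5000, 11.5000, -13.5000, -5.5000, 10.5000
Σ(y_t−ȳ)(y_{t+2}−ȳ) = (4.7500) + (17.2500) + (5.7500) + (155.2500) + (-63.2500) + (-141.7500) = -22.0000
Denominator Σ(y_t−ȳ)² = 680.0000
r_2 = -22.0000 / 680.0000 = -0.032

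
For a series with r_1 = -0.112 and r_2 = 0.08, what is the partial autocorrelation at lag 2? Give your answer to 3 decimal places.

φ_{22} = (r_2 − r_1²) / (1 − r_1²)
r_1² = (-0.112)² = 0.012544
Numerator = 0.08 − 0.0125 = 0.0675; denominator = 1 − 0.0125 = 0.9875
φ_{22} = 0.0675 / 0.9875 = 0.068

0.068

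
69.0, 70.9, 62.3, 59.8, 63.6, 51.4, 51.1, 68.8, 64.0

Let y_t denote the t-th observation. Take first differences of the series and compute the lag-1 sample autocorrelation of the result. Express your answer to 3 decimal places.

-0.240

First differences Δy: 1.9, -8.6, -2.5, 3.8, -12.2, -0.3, 17.7, -4.8
Mean of differences = -0.6250
Numerator Σ(Δy_t−Δȳ)(Δy_{t+1}−Δȳ) = -139.0131
Denominator Σ(Δy_t−Δȳ)² = 580.3950
r_1(Δy) = -139.0131 / 580.3950 = -0.240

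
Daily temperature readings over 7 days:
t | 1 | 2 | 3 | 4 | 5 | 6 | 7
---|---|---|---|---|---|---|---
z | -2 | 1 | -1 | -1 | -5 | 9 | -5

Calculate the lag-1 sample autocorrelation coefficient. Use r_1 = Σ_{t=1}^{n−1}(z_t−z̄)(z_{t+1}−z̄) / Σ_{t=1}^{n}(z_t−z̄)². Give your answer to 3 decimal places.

Mean z̄ = (-2 + 1 − 1 − 1 − 5 + 9 − 5)/7 = -0.5714
Deviations from mean: -1.4286, 1.5714, -0.4286, -0.4286, -4.4286, 9.5714, -4.4286
Σ(z_t−z̄)(z_{t+1}−z̄) = (-2.2449) + (-0.6735) + (0.1837) + (1.8980) + (-42.3878) + (-42.3878) = -85.6122
Denominator Σ(z_t−z̄)² = 135.7143
r_1 = -85.6122 / 135.7143 = -0.631

-0.631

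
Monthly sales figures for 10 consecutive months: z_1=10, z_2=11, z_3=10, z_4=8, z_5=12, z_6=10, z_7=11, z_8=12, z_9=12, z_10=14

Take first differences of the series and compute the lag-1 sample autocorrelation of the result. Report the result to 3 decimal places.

First differences Δz: 1, -1, -2, 4, -2, 1, 1, 0, 2
Mean of differences = 0.4444
Numerator Σ(Δz_t−Δz̄)(Δz_{t+1}−Δz̄) = -16.6420
Denominator Σ(Δz_t−Δz̄)² = 30.2222
r_1(Δz) = -16.6420 / 30.2222 = -0.551

-0.551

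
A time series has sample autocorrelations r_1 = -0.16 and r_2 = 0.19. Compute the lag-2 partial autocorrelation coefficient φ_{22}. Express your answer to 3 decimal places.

φ_{22} = (r_2 − r_1²) / (1 − r_1²)
r_1² = (-0.16)² = 0.0256
Numerator = 0.19 − 0.0256 = 0.1644; denominator = 1 − 0.0256 = 0.9744
φ_{22} = 0.1644 / 0.9744 = 0.169

0.169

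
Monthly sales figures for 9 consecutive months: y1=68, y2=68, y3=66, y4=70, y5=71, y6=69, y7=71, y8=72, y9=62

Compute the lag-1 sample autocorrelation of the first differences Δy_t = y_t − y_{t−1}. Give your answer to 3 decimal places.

First differences Δy: 0, -2, 4, 1, -2, 2, 1, -10
Mean of differences = -0.7500
Numerator Σ(Δy_t−Δȳ)(Δy_{t+1}−Δȳ) = -15.5625
Denominator Σ(Δy_t−Δȳ)² = 125.5000
r_1(Δy) = -15.5625 / 125.5000 = -0.124

-0.124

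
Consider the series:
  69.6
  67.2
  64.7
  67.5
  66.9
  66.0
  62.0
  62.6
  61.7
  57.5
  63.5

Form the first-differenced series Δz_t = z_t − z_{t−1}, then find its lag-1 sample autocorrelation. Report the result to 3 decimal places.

-0.331

First differences Δz: -2.4, -2.5, 2.8, -0.6, -0.9, -4.0, 0.6, -0.9, -4.2, 6.0
Mean of differences = -0.6100
Numerator Σ(Δz_t−Δz̄)(Δz_{t+1}−Δz̄) = -29.1891
Denominator Σ(Δz_t−Δz̄)² = 88.1090
r_1(Δz) = -29.1891 / 88.1090 = -0.331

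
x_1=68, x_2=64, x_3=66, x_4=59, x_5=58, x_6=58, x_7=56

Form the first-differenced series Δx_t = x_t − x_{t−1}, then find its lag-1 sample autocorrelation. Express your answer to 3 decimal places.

First differences Δx: -4, 2, -7, -1, 0, -2
Mean of differences = -2.0000
Numerator Σ(Δx_t−Δx̄)(Δx_{t+1}−Δx̄) = -31.0000
Denominator Σ(Δx_t−Δx̄)² = 50.0000
r_1(Δx) = -31.0000 / 50.0000 = -0.620

-0.620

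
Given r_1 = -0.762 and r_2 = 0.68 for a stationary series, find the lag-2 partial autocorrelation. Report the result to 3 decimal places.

0.237

φ_{22} = (r_2 − r_1²) / (1 − r_1²)
r_1² = (-0.762)² = 0.580644
Numerator = 0.68 − 0.5806 = 0.0994; denominator = 1 − 0.5806 = 0.4194
φ_{22} = 0.0994 / 0.4194 = 0.237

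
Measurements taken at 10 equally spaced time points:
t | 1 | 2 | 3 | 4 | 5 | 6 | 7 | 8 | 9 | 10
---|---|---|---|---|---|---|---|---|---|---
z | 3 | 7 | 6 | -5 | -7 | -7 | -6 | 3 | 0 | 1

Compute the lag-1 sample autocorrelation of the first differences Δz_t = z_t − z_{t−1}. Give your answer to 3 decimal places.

0.027

First differences Δz: 4, -1, -11, -2, 0, 1, 9, -3, 1
Mean of differences = -0.2222
Numerator Σ(Δz_t−Δz̄)(Δz_{t+1}−Δz̄) = 6.3951
Denominator Σ(Δz_t−Δz̄)² = 233.5556
r_1(Δz) = 6.3951 / 233.5556 = 0.027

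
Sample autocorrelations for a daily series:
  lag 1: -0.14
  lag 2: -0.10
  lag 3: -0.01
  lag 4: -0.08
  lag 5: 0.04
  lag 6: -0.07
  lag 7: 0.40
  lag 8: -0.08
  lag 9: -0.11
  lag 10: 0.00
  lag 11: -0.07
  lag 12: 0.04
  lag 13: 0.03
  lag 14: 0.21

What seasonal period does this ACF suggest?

The largest autocorrelation is r_7 = 0.40, with a weaker echo at lag 14 (0.21); the remaining lags stay at or below 0.04.
The dominant spike at lag 7 indicates a seasonal period of 7.

7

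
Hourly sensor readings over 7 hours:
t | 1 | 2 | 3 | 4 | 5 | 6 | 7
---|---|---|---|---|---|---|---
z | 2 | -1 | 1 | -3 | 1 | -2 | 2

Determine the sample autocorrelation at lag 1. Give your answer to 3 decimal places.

Mean z̄ = (2 − 1 + 1 − 3 + 1 − 2 + 2)/7 = 0.0000
Deviations from mean: 2.0000, -1.0000, 1.0000, -3.0000, 1.0000, -2.0000, 2.0000
Σ(z_t−z̄)(z_{t+1}−z̄) = (-2.0000) + (-1.0000) + (-3.0000) + (-3.0000) + (-2.0000) + (-4.0000) = -15.0000
Denominator Σ(z_t−z̄)² = 24.0000
r_1 = -15.0000 / 24.0000 = -0.625

-0.625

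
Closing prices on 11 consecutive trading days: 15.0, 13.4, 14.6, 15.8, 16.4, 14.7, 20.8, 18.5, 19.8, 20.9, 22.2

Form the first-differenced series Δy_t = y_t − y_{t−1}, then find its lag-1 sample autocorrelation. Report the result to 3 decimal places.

-0.617

First differences Δy: -1.6, 1.2, 1.2, 0.6, -1.7, 6.1, -2.3, 1.3, 1.1, 1.3
Mean of differences = 0.7200
Numerator Σ(Δy_t−Δȳ)(Δy_{t+1}−Δȳ) = -31.2284
Denominator Σ(Δy_t−Δȳ)² = 50.5960
r_1(Δy) = -31.2284 / 50.5960 = -0.617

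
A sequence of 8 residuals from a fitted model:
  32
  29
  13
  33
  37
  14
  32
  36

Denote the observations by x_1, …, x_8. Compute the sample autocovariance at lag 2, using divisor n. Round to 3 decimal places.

Mean x̄ = (32 + 29 + 13 + 33 + 37 + 14 + 32 + 36)/8 = 28.2500
Σ_{t=1}^{6}(x_t−x̄)(x_{t+2}−x̄) = -332.3750
γ_2 = -332.3750 / 8 = -41.547

-41.547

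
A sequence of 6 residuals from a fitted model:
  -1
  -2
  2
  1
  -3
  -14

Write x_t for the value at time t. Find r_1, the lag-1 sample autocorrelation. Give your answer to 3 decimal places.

Mean x̄ = (-1 − 2 + 2 + 1 − 3 − 14)/6 = -2.8333
Deviations from mean: 1.8333, 0.8333, 4.8333, 3.8333, -0.1667, -11.1667
Numerator Σ_{t=1}^{5}(x_t−x̄)(x_{t+1}−x̄) = 25.3056
Denominator Σ(x_t−x̄)² = 166.8333
r_1 = 25.3056 / 166.8333 = 0.152

0.152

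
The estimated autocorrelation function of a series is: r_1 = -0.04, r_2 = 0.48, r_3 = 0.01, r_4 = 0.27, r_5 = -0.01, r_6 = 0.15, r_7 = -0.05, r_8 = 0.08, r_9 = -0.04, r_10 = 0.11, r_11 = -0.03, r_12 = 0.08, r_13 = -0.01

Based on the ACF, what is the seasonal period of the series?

2

The largest autocorrelation is r_2 = 0.48, with weaker echoes at lags 4 (0.27) and 6 (0.15); the remaining lags stay at or below 0.11.
The dominant spike at lag 2 indicates a seasonal period of 2.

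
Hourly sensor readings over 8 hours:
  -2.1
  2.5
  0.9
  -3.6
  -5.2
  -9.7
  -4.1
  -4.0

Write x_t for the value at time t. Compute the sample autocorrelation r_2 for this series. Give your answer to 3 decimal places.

0.039

Mean x̄ = (-2.1 + 2.5 + 0.9 − 3.6 − 5.2 − 9.7 − 4.1 − 4.0)/8 = -3.1625
Σ(x_t−x̄)(x_{t+2}−x̄) = (4.3164) + (-2.4773) + (-8.2773) + (2.8602) + (1.9102) + (5.4752) = 3.8072
Denominator Σ(x_t−x̄)² = 98.3588
r_2 = 3.8072 / 98.3588 = 0.039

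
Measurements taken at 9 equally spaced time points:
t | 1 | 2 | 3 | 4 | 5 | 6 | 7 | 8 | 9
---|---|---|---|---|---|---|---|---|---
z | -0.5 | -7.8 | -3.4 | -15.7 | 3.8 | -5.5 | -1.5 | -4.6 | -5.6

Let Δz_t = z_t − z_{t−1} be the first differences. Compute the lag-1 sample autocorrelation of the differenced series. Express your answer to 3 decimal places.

First differences Δz: -7.3, 4.4, -12.3, 19.5, -9.3, 4.0, -3.1, -1.0
Mean of differences = -0.6375
Numerator Σ(Δz_t−Δz̄)(Δz_{t+1}−Δz̄) = -552.3064
Denominator Σ(Δz_t−Δz̄)² = 714.0388
r_1(Δz) = -552.3064 / 714.0388 = -0.773

-0.773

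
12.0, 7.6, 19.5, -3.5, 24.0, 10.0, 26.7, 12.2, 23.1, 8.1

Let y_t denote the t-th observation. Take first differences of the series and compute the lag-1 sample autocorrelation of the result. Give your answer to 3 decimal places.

First differences Δy: -4.4, 11.9, -23.0, 27.5, -14.0, 16.7, -14.5, 10.9, -15.0
Mean of differences = -0.4333
Numerator Σ(Δy_t−Δȳ)(Δy_{t+1}−Δȳ) = -2134.5311
Denominator Σ(Δy_t−Δȳ)² = 2473.4800
r_1(Δy) = -2134.5311 / 2473.4800 = -0.863

-0.863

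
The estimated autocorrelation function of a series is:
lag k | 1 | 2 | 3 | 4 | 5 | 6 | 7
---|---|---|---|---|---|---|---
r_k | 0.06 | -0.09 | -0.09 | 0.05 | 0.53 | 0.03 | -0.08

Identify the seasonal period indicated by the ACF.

5

The largest autocorrelation is r_5 = 0.53; the remaining lags stay at or below 0.06.
The dominant spike at lag 5 indicates a seasonal period of 5.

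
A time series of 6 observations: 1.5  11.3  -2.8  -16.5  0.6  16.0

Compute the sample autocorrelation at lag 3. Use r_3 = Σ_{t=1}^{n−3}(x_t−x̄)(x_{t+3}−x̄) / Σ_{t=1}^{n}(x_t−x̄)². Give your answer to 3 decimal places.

-0.110

Mean x̄ = (1.5 + 11.3 − 2.8 − 16.5 + 0.6 + 16.0)/6 = 1.6833
Deviations from mean: -0.1833, 9.6167, -4.4833, -18.1833, -1.0833, 14.3167
Σ(x_t−x̄)(x_{t+3}−x̄) = (3.3336) + (-10.4181) + (-64.1864) = -71.2708
Denominator Σ(x_t−x̄)² = 649.3883
r_3 = -71.2708 / 649.3883 = -0.110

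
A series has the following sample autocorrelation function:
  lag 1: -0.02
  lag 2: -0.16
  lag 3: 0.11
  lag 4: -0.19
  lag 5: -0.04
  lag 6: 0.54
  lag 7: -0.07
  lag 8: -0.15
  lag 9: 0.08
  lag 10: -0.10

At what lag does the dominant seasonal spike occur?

The largest autocorrelation is r_6 = 0.54; the remaining lags stay at or below 0.11.
The dominant spike at lag 6 indicates a seasonal period of 6.

6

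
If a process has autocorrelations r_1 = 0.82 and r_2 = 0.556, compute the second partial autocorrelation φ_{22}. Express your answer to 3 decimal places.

φ_{22} = (r_2 − r_1²) / (1 − r_1²)
r_1² = (0.82)² = 0.6724
Numerator = 0.556 − 0.6724 = -0.1164; denominator = 1 − 0.6724 = 0.3276
φ_{22} = -0.1164 / 0.3276 = -0.355

-0.355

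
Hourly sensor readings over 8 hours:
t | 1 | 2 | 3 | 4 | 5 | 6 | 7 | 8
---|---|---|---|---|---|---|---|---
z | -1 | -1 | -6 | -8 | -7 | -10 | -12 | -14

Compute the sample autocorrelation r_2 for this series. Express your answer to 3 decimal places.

0.145

Mean z̄ = (-1 − 1 − 6 − 8 − 7 − 10 − 12 − 14)/8 = -7.3750
Deviations from mean: 6.3750, 6.3750, 1.3750, -0.6250, 0.3750, -2.6250, -4.6250, -6.6250
Numerator Σ_{t=1}^{6}(z_t−z̄)(z_{t+2}−z̄) = 22.5938
Denominator Σ(z_t−z̄)² = 155.8750
r_2 = 22.5938 / 155.8750 = 0.145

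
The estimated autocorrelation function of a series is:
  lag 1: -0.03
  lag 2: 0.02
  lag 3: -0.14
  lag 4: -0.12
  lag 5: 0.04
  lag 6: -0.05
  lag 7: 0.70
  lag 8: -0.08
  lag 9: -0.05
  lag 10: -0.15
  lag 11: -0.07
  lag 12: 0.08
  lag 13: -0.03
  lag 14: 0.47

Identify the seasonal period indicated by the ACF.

7

The largest autocorrelation is r_7 = 0.70, with a weaker echo at lag 14 (0.47); the remaining lags stay at or below 0.08.
The dominant spike at lag 7 indicates a seasonal period of 7.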